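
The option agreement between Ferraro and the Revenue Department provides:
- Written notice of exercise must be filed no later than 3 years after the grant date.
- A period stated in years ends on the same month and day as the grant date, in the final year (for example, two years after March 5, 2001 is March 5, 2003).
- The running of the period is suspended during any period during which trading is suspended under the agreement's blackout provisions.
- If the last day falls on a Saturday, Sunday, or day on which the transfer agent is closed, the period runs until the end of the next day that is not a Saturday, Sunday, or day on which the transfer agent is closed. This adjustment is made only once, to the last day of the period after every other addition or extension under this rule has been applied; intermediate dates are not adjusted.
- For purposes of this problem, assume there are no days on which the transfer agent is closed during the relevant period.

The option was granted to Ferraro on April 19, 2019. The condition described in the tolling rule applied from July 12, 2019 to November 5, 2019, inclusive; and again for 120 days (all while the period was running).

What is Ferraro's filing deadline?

3 years after April 19, 2019 is April 19, 2022.
From July 12, 2019 through November 5, 2019 inclusive is 117 days; tolling adds 117 days: April 19, 2022 + 117 days = August 14, 2022.
Tolling adds 120 days: August 14, 2022 + 120 days = December 12, 2022.
December 12, 2022 is a Monday and not a day on which the transfer agent is closed, so no extension applies.

December 12, 2022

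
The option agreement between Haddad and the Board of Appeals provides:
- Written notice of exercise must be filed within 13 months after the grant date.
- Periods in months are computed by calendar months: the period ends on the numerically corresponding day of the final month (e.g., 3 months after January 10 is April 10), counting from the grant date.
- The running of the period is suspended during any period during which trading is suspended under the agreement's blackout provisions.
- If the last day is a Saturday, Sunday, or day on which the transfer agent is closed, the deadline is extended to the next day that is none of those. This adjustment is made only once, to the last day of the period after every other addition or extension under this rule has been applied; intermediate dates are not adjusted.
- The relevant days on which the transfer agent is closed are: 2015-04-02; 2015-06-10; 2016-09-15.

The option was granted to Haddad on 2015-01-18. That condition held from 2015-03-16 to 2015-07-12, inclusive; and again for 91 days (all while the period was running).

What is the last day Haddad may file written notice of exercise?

13 months after 2015-01-18 is February 18, 2016.
From March 16, 2015 through July 12, 2015 inclusive is 119 days; tolling adds 119 days: February 18, 2016 + 119 days = June 16, 2016.
Tolling adds 91 days: June 16, 2016 + 91 days = September 15, 2016.
September 15, 2016 is a listed holiday. The next qualifying day is September 16, 2016.

September 16, 2016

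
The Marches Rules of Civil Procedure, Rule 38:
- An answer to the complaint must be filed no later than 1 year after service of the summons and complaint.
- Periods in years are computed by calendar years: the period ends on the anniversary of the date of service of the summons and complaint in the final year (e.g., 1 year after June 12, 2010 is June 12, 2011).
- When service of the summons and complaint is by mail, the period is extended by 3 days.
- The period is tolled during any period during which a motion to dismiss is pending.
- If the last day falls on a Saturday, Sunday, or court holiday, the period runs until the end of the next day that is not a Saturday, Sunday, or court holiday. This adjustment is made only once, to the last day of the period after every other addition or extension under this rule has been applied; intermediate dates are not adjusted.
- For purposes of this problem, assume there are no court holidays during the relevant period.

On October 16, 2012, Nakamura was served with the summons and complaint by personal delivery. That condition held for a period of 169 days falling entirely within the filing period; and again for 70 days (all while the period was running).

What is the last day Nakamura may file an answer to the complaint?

1 year after October 16, 2012 is October 16, 2013.
Service was not by mail, so no mail extension applies.
Tolling adds 169 days: October 16, 2013 + 169 days = April 3, 2014.
Tolling adds 70 days: April 3, 2014 + 70 days = June 12, 2014.
June 12, 2014 is a Thursday and not a court holiday, so no extension applies.

June 12, 2014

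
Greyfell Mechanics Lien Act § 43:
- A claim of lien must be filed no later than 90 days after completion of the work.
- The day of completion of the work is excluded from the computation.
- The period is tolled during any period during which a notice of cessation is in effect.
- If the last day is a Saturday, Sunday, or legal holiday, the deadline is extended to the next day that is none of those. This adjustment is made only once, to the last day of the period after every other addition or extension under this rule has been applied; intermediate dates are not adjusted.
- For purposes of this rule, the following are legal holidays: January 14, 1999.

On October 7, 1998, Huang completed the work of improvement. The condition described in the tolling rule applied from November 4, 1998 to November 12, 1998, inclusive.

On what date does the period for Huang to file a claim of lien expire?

January 15, 1999

90 days after October 7, 1998 is January 5, 1999.
From November 4, 1998 through November 12, 1998 inclusive is 9 days; tolling adds 9 days: January 5, 1999 + 9 days = January 14, 1999.
January 14, 1999 is a listed holiday. The next qualifying day is January 15, 1999.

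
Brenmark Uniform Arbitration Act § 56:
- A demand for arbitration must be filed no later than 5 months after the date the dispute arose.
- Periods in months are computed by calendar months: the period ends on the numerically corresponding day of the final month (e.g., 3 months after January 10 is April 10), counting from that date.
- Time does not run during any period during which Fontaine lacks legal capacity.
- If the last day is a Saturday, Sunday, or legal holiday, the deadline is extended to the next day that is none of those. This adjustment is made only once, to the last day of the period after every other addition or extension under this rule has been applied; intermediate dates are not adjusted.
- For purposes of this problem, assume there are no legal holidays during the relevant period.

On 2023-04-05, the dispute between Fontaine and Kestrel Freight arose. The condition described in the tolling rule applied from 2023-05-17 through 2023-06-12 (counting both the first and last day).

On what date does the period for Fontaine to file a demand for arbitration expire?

October 2, 2023

5 months after 2023-04-05 is September 5, 2023.
From May 17, 2023 through June 12, 2023 inclusive is 27 days; tolling adds 27 days: September 5, 2023 + 27 days = October 2, 2023.
October 2, 2023 is a Monday and not a legal holiday, so no extension applies.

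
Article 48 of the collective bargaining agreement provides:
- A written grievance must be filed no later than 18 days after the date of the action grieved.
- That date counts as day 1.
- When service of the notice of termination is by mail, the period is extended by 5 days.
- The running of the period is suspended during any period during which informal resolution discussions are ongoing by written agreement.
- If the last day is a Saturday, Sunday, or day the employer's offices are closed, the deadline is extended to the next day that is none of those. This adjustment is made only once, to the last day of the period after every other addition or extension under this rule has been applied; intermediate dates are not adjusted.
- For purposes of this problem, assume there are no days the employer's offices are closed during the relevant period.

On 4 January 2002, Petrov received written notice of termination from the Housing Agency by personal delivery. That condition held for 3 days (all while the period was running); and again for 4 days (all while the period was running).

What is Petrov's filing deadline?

Counting 4 January 2002 as day 1, day 18 is January 21, 2002.
Service was not by mail, so no mail extension applies.
Tolling adds 3 days: January 21, 2002 + 3 days = January 24, 2002.
Tolling adds 4 days: January 24, 2002 + 4 days = January 28, 2002.
January 28, 2002 is a Monday and not a day the employer's offices are closed, so no extension applies.

January 28, 2002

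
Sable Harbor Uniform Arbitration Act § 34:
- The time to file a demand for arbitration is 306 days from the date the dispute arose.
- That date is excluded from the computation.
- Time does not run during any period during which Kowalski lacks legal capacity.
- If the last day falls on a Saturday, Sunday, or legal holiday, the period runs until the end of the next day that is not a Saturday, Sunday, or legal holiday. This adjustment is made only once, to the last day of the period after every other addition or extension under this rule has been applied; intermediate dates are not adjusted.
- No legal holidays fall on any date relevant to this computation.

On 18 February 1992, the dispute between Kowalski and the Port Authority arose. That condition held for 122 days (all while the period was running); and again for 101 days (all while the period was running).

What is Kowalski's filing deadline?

August 2, 1993

306 days after 18 February 1992 is December 20, 1992.
Tolling adds 122 days: December 20, 1992 + 122 days = April 21, 1993.
Tolling adds 101 days: April 21, 1993 + 101 days = July 31, 1993.
July 31, 1993 is Saturday; August 1, 1993 is Sunday. The next qualifying day is August 2, 1993.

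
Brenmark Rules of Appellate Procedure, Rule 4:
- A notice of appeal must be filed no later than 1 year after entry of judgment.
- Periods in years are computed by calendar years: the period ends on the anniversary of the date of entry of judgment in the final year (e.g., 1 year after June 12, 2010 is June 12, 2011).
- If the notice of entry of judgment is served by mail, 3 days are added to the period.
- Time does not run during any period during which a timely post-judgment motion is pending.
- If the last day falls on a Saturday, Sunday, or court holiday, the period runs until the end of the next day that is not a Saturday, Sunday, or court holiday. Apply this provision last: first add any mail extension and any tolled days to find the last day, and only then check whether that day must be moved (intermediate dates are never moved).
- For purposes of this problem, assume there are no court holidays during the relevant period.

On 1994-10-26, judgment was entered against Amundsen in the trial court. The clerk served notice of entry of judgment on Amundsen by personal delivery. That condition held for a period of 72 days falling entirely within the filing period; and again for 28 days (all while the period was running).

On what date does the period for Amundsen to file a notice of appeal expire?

1 year after 1994-10-26 is October 26, 1995.
Service was not by mail, so no mail extension applies.
Tolling adds 72 days: October 26, 1995 + 72 days = January 6, 1996.
Tolling adds 28 days: January 6, 1996 + 28 days = February 3, 1996.
February 3, 1996 is Saturday; February 4, 1996 is Sunday. The next qualifying day is February 5, 1996.

February 5, 1996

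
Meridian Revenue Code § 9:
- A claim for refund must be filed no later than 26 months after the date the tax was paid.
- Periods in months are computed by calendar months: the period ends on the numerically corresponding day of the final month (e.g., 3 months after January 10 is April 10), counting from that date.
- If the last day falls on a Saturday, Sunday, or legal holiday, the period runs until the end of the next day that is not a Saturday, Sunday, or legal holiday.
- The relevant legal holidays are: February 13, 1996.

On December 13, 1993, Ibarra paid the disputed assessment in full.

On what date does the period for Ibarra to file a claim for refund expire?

26 months after December 13, 1993 is February 13, 1996.
February 13, 1996 is a listed holiday. The next qualifying day is February 14, 1996.

February 14, 1996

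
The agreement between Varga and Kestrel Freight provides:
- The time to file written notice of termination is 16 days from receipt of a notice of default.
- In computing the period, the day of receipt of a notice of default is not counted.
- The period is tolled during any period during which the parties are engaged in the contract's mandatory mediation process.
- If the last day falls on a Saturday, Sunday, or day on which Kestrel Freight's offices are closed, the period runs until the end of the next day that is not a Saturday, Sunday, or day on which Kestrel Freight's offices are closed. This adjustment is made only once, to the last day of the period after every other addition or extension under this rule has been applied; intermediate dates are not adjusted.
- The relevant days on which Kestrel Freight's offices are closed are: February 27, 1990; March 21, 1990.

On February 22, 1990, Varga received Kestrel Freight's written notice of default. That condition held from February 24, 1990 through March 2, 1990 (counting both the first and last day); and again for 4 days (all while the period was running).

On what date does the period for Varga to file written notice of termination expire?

March 22, 1990

16 days after February 22, 1990 is March 10, 1990.
From February 24, 1990 through March 2, 1990 inclusive is 7 days; tolling adds 7 days: March 10, 1990 + 7 days = March 17, 1990.
Tolling adds 4 days: March 17, 1990 + 4 days = March 21, 1990.
March 21, 1990 is a listed holiday. The next qualifying day is March 22, 1990.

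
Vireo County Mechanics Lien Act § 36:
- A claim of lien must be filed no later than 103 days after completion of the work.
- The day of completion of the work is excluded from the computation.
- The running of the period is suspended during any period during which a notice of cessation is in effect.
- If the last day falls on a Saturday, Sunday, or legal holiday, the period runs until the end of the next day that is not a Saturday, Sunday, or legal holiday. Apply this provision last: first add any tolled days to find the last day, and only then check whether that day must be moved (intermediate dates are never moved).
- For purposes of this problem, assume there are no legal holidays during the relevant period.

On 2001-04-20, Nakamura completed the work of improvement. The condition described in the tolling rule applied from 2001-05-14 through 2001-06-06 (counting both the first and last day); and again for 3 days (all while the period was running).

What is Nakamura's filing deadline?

103 days after 2001-04-20 is August 1, 2001.
From May 14, 2001 through June 6, 2001 inclusive is 24 days; tolling adds 24 days: August 1, 2001 + 24 days = August 25, 2001.
Tolling adds 3 days: August 25, 2001 + 3 days = August 28, 2001.
August 28, 2001 is a Tuesday and not a legal holiday, so no extension applies.

August 28, 2001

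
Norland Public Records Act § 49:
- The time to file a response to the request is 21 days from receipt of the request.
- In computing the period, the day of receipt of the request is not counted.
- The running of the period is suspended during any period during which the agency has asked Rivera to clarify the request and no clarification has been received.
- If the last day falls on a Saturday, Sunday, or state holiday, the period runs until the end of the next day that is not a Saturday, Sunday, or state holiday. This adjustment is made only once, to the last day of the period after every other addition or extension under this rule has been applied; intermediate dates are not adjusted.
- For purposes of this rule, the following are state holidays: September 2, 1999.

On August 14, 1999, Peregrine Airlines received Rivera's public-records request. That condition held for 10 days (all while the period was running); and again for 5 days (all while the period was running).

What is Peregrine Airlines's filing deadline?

21 days after August 14, 1999 is September 4, 1999.
Tolling adds 10 days: September 4, 1999 + 10 days = September 14, 1999.
Tolling adds 5 days: September 14, 1999 + 5 days = September 19, 1999.
September 19, 1999 is Sunday. The next qualifying day is September 20, 1999.

September 20, 1999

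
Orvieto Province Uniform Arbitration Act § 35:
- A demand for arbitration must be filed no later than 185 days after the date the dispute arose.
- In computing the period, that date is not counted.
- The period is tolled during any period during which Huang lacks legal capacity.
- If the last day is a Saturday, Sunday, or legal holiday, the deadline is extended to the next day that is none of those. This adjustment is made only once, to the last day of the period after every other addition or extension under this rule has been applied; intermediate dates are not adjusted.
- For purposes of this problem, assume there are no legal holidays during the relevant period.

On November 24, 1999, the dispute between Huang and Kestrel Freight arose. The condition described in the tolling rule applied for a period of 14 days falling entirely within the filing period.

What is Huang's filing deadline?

185 days after November 24, 1999 is May 27, 2000.
Tolling adds 14 days: May 27, 2000 + 14 days = June 10, 2000.
June 10, 2000 is Saturday; June 11, 2000 is Sunday. The next qualifying day is June 12, 2000.

June 12, 2000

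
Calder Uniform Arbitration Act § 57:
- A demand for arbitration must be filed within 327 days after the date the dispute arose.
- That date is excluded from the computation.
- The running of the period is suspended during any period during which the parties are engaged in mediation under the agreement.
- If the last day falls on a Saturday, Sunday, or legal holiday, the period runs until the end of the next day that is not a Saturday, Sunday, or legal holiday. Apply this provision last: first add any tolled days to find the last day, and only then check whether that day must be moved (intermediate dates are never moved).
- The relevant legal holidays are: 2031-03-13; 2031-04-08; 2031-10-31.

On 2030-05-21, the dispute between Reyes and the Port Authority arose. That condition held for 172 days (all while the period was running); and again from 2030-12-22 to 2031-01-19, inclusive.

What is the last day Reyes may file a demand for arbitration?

November 3, 2031

327 days after 2030-05-21 is April 13, 2031.
Tolling adds 172 days: April 13, 2031 + 172 days = October 2, 2031.
From December 22, 2030 through January 19, 2031 inclusive is 29 days; tolling adds 29 days: October 2, 2031 + 29 days = October 31, 2031.
October 31, 2031 is a listed holiday; November 1, 2031 is Saturday; November 2, 2031 is Sunday. The next qualifying day is November 3, 2031.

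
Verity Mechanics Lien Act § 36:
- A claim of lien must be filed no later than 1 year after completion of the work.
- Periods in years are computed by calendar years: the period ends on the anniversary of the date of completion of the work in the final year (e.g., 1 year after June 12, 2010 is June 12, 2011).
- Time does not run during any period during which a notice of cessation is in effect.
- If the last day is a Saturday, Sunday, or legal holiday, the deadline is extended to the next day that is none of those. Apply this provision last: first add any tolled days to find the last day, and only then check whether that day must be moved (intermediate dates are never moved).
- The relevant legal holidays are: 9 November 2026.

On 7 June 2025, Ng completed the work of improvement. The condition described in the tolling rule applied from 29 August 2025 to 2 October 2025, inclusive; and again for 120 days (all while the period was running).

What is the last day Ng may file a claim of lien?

1 year after 7 June 2025 is June 7, 2026.
From August 29, 2025 through October 2, 2025 inclusive is 35 days; tolling adds 35 days: June 7, 2026 + 35 days = July 12, 2026.
Tolling adds 120 days: July 12, 2026 + 120 days = November 9, 2026.
November 9, 2026 is a listed holiday. The next qualifying day is November 10, 2026.

November 10, 2026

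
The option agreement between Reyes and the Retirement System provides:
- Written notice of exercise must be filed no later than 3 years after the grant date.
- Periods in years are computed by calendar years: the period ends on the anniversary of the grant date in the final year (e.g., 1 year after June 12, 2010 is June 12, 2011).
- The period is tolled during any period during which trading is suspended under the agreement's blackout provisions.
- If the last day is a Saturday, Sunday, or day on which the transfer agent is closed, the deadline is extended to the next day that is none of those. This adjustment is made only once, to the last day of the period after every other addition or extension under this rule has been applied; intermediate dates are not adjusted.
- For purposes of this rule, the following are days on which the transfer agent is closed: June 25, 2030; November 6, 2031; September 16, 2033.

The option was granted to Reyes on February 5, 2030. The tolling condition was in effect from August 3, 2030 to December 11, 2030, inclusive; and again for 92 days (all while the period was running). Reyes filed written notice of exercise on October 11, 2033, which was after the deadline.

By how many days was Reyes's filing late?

3 years after February 5, 2030 is February 5, 2033.
From August 3, 2030 through December 11, 2030 inclusive is 131 days; tolling adds 131 days: February 5, 2033 + 131 days = June 16, 2033.
Tolling adds 92 days: June 16, 2033 + 92 days = September 16, 2033.
September 16, 2033 is a listed holiday; September 17, 2033 is Saturday; September 18, 2033 is Sunday. The next qualifying day is September 19, 2033.
The deadline is September 19, 2033; from September 19, 2033 to October 11, 2033 is 22 days.

22 days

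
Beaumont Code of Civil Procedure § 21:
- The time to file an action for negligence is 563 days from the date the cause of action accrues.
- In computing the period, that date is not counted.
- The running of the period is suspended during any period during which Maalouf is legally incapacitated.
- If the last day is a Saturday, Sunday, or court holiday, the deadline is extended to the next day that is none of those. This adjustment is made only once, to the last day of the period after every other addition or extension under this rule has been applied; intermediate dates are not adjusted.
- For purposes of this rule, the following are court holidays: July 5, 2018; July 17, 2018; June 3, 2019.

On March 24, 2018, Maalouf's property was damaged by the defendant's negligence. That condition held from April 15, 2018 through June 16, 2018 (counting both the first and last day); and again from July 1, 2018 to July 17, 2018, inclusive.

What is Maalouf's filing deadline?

December 27, 2019

563 days after March 24, 2018 is October 8, 2019.
From April 15, 2018 through June 16, 2018 inclusive is 63 days; tolling adds 63 days: October 8, 2019 + 63 days = December 10, 2019.
From July 1, 2018 through July 17, 2018 inclusive is 17 days; tolling adds 17 days: December 10, 2019 + 17 days = December 27, 2019.
December 27, 2019 is a Friday and not a court holiday, so no extension applies.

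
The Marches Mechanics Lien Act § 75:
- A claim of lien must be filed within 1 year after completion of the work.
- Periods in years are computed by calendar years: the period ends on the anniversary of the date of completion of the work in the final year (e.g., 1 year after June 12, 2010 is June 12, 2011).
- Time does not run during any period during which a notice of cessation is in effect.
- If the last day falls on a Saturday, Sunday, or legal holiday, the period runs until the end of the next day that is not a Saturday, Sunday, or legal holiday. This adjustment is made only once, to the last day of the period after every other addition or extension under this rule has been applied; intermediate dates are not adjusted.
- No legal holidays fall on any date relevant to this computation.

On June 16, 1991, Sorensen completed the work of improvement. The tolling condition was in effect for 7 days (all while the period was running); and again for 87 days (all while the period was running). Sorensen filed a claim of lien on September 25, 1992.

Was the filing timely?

No

1 year after June 16, 1991 is June 16, 1992.
Tolling adds 7 days: June 16, 1992 + 7 days = June 23, 1992.
Tolling adds 87 days: June 23, 1992 + 87 days = September 18, 1992.
September 18, 1992 is a Friday and not a legal holiday, so no extension applies.
The deadline is September 18, 1992; the filing on September 25, 1992 is after that date.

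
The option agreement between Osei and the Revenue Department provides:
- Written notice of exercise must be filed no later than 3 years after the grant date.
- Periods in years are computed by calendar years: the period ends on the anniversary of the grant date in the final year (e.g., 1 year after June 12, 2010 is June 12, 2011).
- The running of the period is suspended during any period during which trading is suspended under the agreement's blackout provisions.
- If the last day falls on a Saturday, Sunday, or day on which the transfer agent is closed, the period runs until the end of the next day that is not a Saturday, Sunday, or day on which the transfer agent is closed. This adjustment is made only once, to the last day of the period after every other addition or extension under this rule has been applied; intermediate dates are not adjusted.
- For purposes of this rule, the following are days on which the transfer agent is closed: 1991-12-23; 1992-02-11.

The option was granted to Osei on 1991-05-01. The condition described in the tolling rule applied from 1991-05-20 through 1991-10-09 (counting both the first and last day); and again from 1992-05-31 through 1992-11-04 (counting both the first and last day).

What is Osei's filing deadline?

February 27, 1995

3 years after 1991-05-01 is May 1, 1994.
From May 20, 1991 through October 9, 1991 inclusive is 143 days; tolling adds 143 days: May 1, 1994 + 143 days = September 21, 1994.
From May 31, 1992 through November 4, 1992 inclusive is 158 days; tolling adds 158 days: September 21, 1994 + 158 days = February 26, 1995.
February 26, 1995 is Sunday. The next qualifying day is February 27, 1995.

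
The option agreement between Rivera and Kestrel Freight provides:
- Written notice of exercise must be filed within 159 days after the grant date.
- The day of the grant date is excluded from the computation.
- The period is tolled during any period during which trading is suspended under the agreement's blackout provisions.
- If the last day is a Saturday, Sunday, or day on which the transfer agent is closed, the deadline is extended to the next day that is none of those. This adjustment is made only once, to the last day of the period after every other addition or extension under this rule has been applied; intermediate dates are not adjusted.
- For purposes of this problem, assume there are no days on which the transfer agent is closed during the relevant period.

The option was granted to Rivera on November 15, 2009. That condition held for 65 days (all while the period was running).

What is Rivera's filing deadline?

June 28, 2010

159 days after November 15, 2009 is April 23, 2010.
Tolling adds 65 days: April 23, 2010 + 65 days = June 27, 2010.
June 27, 2010 is Sunday. The next qualifying day is June 28, 2010.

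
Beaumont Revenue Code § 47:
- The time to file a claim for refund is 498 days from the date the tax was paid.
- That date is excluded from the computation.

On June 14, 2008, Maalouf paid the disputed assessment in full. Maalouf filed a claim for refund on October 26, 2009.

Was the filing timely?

No

498 days after June 14, 2008 is October 25, 2009.
The deadline is October 25, 2009; the filing on October 26, 2009 is after that date.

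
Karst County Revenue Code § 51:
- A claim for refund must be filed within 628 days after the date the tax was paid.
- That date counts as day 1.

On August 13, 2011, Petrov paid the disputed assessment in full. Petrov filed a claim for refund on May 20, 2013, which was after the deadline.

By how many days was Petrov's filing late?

Counting August 13, 2011 as day 1, day 628 is May 1, 2013.
The deadline is May 1, 2013; from May 1, 2013 to May 20, 2013 is 19 days.

19 days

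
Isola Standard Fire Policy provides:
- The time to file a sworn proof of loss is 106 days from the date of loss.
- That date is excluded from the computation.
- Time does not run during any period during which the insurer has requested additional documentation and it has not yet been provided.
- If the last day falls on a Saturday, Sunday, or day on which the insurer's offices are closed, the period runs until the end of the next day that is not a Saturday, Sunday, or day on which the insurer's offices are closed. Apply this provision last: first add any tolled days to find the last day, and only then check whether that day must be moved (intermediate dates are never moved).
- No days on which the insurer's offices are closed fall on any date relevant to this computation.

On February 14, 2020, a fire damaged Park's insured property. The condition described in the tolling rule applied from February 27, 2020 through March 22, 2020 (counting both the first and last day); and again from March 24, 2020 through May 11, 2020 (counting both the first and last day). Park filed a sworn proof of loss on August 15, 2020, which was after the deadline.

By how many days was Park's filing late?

3 days

106 days after February 14, 2020 is May 30, 2020.
From February 27, 2020 through March 22, 2020 inclusive is 25 days; tolling adds 25 days: May 30, 2020 + 25 days = June 24, 2020.
From March 24, 2020 through May 11, 2020 inclusive is 49 days; tolling adds 49 days: June 24, 2020 + 49 days = August 12, 2020.
August 12, 2020 is a Wednesday and not a day on which the insurer's offices are closed, so no extension applies.
The deadline is August 12, 2020; from August 12, 2020 to August 15, 2020 is 3 days.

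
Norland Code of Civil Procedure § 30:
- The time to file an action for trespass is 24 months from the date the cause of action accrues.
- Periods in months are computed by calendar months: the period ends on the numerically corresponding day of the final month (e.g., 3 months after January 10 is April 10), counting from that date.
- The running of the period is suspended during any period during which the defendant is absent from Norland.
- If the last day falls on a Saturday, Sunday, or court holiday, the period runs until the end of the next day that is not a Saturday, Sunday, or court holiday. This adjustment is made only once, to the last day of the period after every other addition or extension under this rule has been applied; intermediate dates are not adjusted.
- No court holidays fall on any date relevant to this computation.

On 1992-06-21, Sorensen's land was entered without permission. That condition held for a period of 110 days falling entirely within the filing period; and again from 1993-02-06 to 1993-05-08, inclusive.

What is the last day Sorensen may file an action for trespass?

24 months after 1992-06-21 is June 21, 1994.
Tolling adds 110 days: June 21, 1994 + 110 days = October 9, 1994.
From February 6, 1993 through May 8, 1993 inclusive is 92 days; tolling adds 92 days: October 9, 1994 + 92 days = January 9, 1995.
January 9, 1995 is a Monday and not a court holiday, so no extension applies.

January 9, 1995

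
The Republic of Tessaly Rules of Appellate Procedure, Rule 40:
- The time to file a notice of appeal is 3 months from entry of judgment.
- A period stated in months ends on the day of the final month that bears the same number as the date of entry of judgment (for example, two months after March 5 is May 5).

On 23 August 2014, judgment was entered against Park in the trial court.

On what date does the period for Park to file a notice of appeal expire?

3 months after 23 August 2014 is November 23, 2014.

November 23, 2014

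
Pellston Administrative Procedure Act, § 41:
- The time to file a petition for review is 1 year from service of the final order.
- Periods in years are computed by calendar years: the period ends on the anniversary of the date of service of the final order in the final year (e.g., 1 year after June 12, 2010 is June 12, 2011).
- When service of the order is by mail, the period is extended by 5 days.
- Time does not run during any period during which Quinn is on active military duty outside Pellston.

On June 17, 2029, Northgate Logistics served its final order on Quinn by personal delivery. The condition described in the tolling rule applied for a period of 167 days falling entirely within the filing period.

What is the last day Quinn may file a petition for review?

1 year after June 17, 2029 is June 17, 2030.
Service was not by mail, so no mail extension applies.
Tolling adds 167 days: June 17, 2030 + 167 days = December 1, 2030.

December 1, 2030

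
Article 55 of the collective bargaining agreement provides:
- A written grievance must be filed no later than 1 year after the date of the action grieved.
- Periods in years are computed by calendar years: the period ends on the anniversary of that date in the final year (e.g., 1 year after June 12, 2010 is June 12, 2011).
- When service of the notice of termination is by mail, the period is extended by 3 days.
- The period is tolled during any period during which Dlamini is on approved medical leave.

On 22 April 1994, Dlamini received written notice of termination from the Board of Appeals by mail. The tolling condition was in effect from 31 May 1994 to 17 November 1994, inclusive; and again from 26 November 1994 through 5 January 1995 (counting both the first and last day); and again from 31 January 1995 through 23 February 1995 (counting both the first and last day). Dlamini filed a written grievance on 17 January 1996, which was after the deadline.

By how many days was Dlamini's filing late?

31 days

1 year after 22 April 1994 is April 22, 1995.
Service was by mail, adding 3 days: April 22, 1995 + 3 days = April 25, 1995.
From May 31, 1994 through November 17, 1994 inclusive is 171 days; tolling adds 171 days: April 25, 1995 + 171 days = October 13, 1995.
From November 26, 1994 through January 5, 1995 inclusive is 41 days; tolling adds 41 days: October 13, 1995 + 41 days = November 23, 1995.
From January 31, 1995 through February 23, 1995 inclusive is 24 days; tolling adds 24 days: November 23, 1995 + 24 days = December 17, 1995.
The deadline is December 17, 1995; from December 17, 1995 to January 17, 1996 is 31 days.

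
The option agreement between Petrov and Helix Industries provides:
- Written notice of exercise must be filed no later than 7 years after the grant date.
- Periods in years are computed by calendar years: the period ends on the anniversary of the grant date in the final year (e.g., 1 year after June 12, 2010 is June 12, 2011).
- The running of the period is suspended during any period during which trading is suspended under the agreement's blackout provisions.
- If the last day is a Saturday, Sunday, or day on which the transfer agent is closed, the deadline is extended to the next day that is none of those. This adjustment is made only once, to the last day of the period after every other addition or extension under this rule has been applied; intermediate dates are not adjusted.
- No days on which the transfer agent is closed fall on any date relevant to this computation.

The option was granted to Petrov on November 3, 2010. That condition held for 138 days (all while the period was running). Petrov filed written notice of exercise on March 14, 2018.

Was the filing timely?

7 years after November 3, 2010 is November 3, 2017.
Tolling adds 138 days: November 3, 2017 + 138 days = March 21, 2018.
March 21, 2018 is a Wednesday and not a day on which the transfer agent is closed, so no extension applies.
The deadline is March 21, 2018; the filing on March 14, 2018 is on or before that date.

Yes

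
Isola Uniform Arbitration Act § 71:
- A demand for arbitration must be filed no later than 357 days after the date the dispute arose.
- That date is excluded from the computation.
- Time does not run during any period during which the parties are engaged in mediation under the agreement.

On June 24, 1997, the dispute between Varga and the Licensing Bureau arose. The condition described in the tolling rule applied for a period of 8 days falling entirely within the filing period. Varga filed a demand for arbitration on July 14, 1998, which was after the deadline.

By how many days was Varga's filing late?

357 days after June 24, 1997 is June 16, 1998.
Tolling adds 8 days: June 16, 1998 + 8 days = June 24, 1998.
The deadline is June 24, 1998; from June 24, 1998 to July 14, 1998 is 20 days.

20 days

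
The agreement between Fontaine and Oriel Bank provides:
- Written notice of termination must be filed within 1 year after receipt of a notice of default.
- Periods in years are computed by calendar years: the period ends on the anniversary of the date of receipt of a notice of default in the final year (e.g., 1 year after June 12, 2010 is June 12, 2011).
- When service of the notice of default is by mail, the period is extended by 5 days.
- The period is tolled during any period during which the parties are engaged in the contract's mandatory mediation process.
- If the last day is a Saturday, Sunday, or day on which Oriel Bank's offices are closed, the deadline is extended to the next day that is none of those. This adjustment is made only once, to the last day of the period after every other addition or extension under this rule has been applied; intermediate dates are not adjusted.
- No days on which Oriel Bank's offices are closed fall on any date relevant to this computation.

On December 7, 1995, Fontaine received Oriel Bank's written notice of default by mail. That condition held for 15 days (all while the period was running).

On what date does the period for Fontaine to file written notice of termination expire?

December 27, 1996

1 year after December 7, 1995 is December 7, 1996.
Service was by mail, adding 5 days: December 7, 1996 + 5 days = December 12, 1996.
Tolling adds 15 days: December 12, 1996 + 15 days = December 27, 1996.
December 27, 1996 is a Friday and not a day on which Oriel Bank's offices are closed, so no extension applies.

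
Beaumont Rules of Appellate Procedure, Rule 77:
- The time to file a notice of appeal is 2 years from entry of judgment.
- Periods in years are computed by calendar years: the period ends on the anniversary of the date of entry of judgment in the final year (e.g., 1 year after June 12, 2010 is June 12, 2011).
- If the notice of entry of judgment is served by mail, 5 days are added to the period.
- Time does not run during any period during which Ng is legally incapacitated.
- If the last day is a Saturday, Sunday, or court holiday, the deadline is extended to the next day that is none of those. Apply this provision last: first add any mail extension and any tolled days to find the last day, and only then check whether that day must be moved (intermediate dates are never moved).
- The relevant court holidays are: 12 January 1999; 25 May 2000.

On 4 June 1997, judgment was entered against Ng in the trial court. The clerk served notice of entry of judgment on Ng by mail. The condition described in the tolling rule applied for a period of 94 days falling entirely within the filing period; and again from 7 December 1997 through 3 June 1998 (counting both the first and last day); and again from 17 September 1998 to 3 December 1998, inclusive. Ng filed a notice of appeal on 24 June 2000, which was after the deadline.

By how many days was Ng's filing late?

2 years after 4 June 1997 is June 4, 1999.
Service was by mail, adding 5 days: June 4, 1999 + 5 days = June 9, 1999.
Tolling adds 94 days: June 9, 1999 + 94 days = September 11, 1999.
From December 7, 1997 through June 3, 1998 inclusive is 179 days; tolling adds 179 days: September 11, 1999 + 179 days = March 8, 2000.
From September 17, 1998 through December 3, 1998 inclusive is 78 days; tolling adds 78 days: March 8, 2000 + 78 days = May 25, 2000.
May 25, 2000 is a listed holiday. The next qualifying day is May 26, 2000.
The deadline is May 26, 2000; from May 26, 2000 to June 24, 2000 is 29 days.

29 days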